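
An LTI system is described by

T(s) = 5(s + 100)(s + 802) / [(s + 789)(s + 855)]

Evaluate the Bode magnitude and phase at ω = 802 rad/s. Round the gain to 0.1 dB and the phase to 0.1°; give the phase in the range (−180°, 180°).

10.8 dB, 39.3°

At s = jω = j802:
zero (s+100): 100 + j802 → |·| = √(100²+802²) = √653204 ≈ 808.21, ∠ = arctan(802/100) ≈ 82.89°
zero (s+802): 802 + j802 → |·| = √(802²+802²) = √1286408 ≈ 1134.2, ∠ = arctan(802/802) ≈ 45.00°
pole (s+789): 789 + j802 → |·| = √(789²+802²) = √1265725 ≈ 1125, ∠ = arctan(802/789) ≈ 45.47°
pole (s+855): 855 + j802 → |·| = √(855²+802²) = √1374229 ≈ 1172.3, ∠ = arctan(802/855) ≈ 43.17°
|T| = 5 · 9.1667e+05 / 1.3188e+06 ≈ 3.4754
Gain = 20 log₁₀(3.4754) ≈ 10.82 dB
∠T = 127.89° − 88.64° = 39.25°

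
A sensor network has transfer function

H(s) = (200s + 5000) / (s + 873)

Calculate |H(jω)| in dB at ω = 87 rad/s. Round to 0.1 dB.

Substitute s = j87:
Numerator: 200(j87) + 5000 = 5000 + j17400
Denominator: (j87) + 873 = 873 + j87
|N| = √(5000² + 17400²) ≈ 18104, ∠N ≈ 73.97°
|D| = √(873² + 87²) ≈ 877.32, ∠D ≈ 5.69°
|H| = 18104 / 877.32 ≈ 20.636
Gain = 20 log₁₀(20.636) ≈ 26.29 dB

26.3 dB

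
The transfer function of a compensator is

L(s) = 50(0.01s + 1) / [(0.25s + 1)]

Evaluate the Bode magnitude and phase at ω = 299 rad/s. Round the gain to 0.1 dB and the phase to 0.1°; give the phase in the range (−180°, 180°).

6.5 dB, -17.7°

At ω = 299 rad/s:
zero (1 + j299·0.01) = 1 + j2.99 → |·| ≈ 3.1528, ∠ ≈ 71.51°
pole (1 + j299·0.25) = 1 + j74.75 → |·| ≈ 74.757, ∠ ≈ 89.23°
|L| = 50 · 3.1528 / (74.757) ≈ 2.1087
Gain = 20 log₁₀(2.1087) ≈ 6.48 dB
∠L = (71.51°) − (89.23°) = -17.72°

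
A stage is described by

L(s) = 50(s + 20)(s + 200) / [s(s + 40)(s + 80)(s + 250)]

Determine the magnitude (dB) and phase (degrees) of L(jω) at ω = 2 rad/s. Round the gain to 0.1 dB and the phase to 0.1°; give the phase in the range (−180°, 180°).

-18.0 dB, -88.5°

At s = jω = j2:
zero (s+20): 20 + j2 → |·| = √(20²+2²) = √404 ≈ 20.1, ∠ = arctan(2/20) ≈ 5.71°
zero (s+200): 200 + j2 → |·| = √(200²+2²) = √40004 ≈ 200.01, ∠ = arctan(2/200) ≈ 0.57°
pole (s+40): 40 + j2 → |·| = √(40²+2²) = √1604 ≈ 40.05, ∠ = arctan(2/40) ≈ 2.86°
pole (s+80): 80 + j2 → |·| = √(80²+2²) = √6404 ≈ 80.025, ∠ = arctan(2/80) ≈ 1.43°
pole (s+250): 250 + j2 → |·| = √(250²+2²) = √62504 ≈ 250.01, ∠ = arctan(2/250) ≈ 0.46°
pole at origin: |s| = 2, ∠ = 90.00° (in denominator)
|L| = 50 · 4020.2 / 1.6026e+06 ≈ 0.12543
Gain = 20 log₁₀(0.12543) ≈ -18.03 dB
∠L = 6.28° − 94.75° = -88.47°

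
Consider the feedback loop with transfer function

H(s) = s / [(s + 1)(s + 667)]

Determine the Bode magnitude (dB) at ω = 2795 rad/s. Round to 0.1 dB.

At s = jω = j2795:
zero at origin: s = j2795 → |·| = 2795, ∠ = 90.00°
pole (s+1): 1 + j2795 → |·| = √(1²+2795²) = √7812026 ≈ 2795, ∠ = arctan(2795/1) ≈ 89.98°
pole (s+667): 667 + j2795 → |·| = √(667²+2795²) = √8256914 ≈ 2873.5, ∠ = arctan(2795/667) ≈ 76.58°
|H| = 1 · 2795 / 8.0314e+06 ≈ 0.00034801
Gain = 20 log₁₀(0.00034801) ≈ -69.17 dB

-69.2 dB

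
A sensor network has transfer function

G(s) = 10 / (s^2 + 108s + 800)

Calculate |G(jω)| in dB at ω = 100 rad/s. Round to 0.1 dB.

Substitute s = j100:
Numerator: 10 = 10 + j0
Denominator: (j100)^2 + 108(j100) + 800 = -9200 + j10800
|N| = √(10² + 0²) ≈ 10, ∠N ≈ 0.00°
|D| = √(9200² + 10800²) ≈ 14187, ∠D ≈ 130.43°
|G| = 10 / 14187 ≈ 0.00070487
Gain = 20 log₁₀(0.00070487) ≈ -63.04 dB

-63.0 dB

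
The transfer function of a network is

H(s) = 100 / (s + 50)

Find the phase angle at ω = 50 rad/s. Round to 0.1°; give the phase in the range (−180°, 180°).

-45.0°

Substitute s = j50:
Numerator: 100 = 100 + j0
Denominator: (j50) + 50 = 50 + j50
|N| = √(100² + 0²) ≈ 100, ∠N ≈ 0.00°
|D| = √(50² + 50²) ≈ 70.711, ∠D ≈ 45.00°
∠H = 0.00° − 45.00° = -45.00°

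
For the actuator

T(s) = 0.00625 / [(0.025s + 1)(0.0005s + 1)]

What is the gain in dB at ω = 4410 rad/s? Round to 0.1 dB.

-92.6 dB

At ω = 4410 rad/s:
pole (1 + j4410·0.025) = 1 + j110.25 → |·| ≈ 110.25, ∠ ≈ 89.48°
pole (1 + j4410·0.0005) = 1 + j2.205 → |·| ≈ 2.4212, ∠ ≈ 65.61°
|T| = 0.00625 · 1 / (110.25 · 2.4212) ≈ 2.3414e-05
Gain = 20 log₁₀(2.3414e-05) ≈ -92.61 dB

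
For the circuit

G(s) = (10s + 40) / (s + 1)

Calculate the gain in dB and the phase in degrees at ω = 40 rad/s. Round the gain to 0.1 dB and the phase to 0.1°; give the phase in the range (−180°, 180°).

20.0 dB, -4.3°

Substitute s = j40:
Numerator: 10(j40) + 40 = 40 + j400
Denominator: (j40) + 1 = 1 + j40
|N| = √(40² + 400²) ≈ 402, ∠N ≈ 84.29°
|D| = √(1² + 40²) ≈ 40.012, ∠D ≈ 88.57°
|G| = 402 / 40.012 ≈ 10.047
Gain = 20 log₁₀(10.047) ≈ 20.04 dB
∠G = 84.29° − 88.57° = -4.28°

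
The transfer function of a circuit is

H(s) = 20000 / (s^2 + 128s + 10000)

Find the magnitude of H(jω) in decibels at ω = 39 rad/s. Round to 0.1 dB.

At s = jω = j39:
quadratic: (j39)² + 128·j39 + 10000 = 8479 + j4992 → |·| ≈ 9839.4, ∠ ≈ 30.49°
|H| = 20000 / 9839.4 ≈ 2.0326
Gain = 20 log₁₀(2.0326) ≈ 6.16 dB

6.2 dB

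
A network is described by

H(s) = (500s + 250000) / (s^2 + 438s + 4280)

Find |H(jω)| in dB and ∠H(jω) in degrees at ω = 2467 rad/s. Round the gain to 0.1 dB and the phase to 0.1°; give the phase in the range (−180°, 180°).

Substitute s = j2467:
Numerator: 500(j2467) + 250000 = 250000 + j1233500
Denominator: (j2467)^2 + 438(j2467) + 4280 = -6081809 + j1080546
|N| = √(250000² + 1233500²) ≈ 1.2586e+06, ∠N ≈ 78.54°
|D| = √(6081809² + 1080546²) ≈ 6.1771e+06, ∠D ≈ 169.93°
|H| = 1.2586e+06 / 6.1771e+06 ≈ 0.20375
Gain = 20 log₁₀(0.20375) ≈ -13.82 dB
∠H = 78.54° − 169.93° = -91.39°

-13.8 dB, -91.4°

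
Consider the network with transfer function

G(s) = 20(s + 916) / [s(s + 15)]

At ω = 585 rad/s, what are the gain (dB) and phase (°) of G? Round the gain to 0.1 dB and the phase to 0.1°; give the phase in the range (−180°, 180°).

-23.9 dB, -146.0°

At s = jω = j585:
zero (s+916): 916 + j585 → |·| = √(916²+585²) = √1181281 ≈ 1086.9, ∠ = arctan(585/916) ≈ 32.56°
pole (s+15): 15 + j585 → |·| = √(15²+585²) = √342450 ≈ 585.19, ∠ = arctan(585/15) ≈ 88.53°
pole at origin: |s| = 585, ∠ = 90.00° (in denominator)
|G| = 20 · 1086.9 / 3.4234e+05 ≈ 0.063498
Gain = 20 log₁₀(0.063498) ≈ -23.94 dB
∠G = 32.56° − 178.53° = -145.97°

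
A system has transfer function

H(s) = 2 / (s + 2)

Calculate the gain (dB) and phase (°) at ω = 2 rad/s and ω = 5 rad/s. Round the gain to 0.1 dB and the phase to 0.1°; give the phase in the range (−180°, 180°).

Substitute s = j2:
Numerator: 2 = 2 + j0
Denominator: (j2) + 2 = 2 + j2
|N| = √(2² + 0²) ≈ 2, ∠N ≈ 0.00°
|D| = √(2² + 2²) ≈ 2.8284, ∠D ≈ 45.00°
|H| = 2 / 2.8284 ≈ 0.70711
Gain = 20 log₁₀(0.70711) ≈ -3.01 dB
∠H = 0.00° − 45.00° = -45.00°

Substitute s = j5:
Numerator: 2 = 2 + j0
Denominator: (j5) + 2 = 2 + j5
|N| = √(2² + 0²) ≈ 2, ∠N ≈ 0.00°
|D| = √(2² + 5²) ≈ 5.3852, ∠D ≈ 68.20°
|H| = 2 / 5.3852 ≈ 0.37139
Gain = 20 log₁₀(0.37139) ≈ -8.60 dB
∠H = 0.00° − 68.20° = -68.20°

ω = 2: -3.0 dB, -45.0°; ω = 5: -8.6 dB, -68.2°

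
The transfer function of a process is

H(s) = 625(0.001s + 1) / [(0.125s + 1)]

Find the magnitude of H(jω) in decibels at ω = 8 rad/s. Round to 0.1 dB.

At ω = 8 rad/s:
zero (1 + j8·0.001) = 1 + j0.008 → |·| ≈ 1, ∠ ≈ 0.46°
pole (1 + j8·0.125) = 1 + j1 → |·| ≈ 1.4142, ∠ ≈ 45.00°
|H| = 625 · 1 / (1.4142) ≈ 441.95
Gain = 20 log₁₀(441.95) ≈ 52.91 dB

52.9 dB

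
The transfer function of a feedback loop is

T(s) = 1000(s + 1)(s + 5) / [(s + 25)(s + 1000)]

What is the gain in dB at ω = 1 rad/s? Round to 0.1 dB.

-10.8 dB

At s = jω = j1:
zero (s+1): 1 + j1 → |·| = √(1²+1²) = √2 ≈ 1.4142, ∠ = arctan(1/1) ≈ 45.00°
zero (s+5): 5 + j1 → |·| = √(5²+1²) = √26 ≈ 5.099, ∠ = arctan(1/5) ≈ 11.31°
pole (s+25): 25 + j1 → |·| = √(25²+1²) = √626 ≈ 25.02, ∠ = arctan(1/25) ≈ 2.29°
pole (s+1000): 1000 + j1 → |·| = √(1000²+1²) = √1000001 ≈ 1000, ∠ = arctan(1/1000) ≈ 0.06°
|T| = 1000 · 7.211 / 25020 ≈ 0.28821
Gain = 20 log₁₀(0.28821) ≈ -10.81 dB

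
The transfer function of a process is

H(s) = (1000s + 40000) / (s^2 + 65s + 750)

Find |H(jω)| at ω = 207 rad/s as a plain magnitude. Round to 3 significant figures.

4.77

Substitute s = j207:
Numerator: 1000(j207) + 40000 = 40000 + j207000
Denominator: (j207)^2 + 65(j207) + 750 = -42099 + j13455
|N| = √(40000² + 207000²) ≈ 2.1083e+05, ∠N ≈ 79.06°
|D| = √(42099² + 13455²) ≈ 44197, ∠D ≈ 162.28°
|H| = 2.1083e+05 / 44197 ≈ 4.7702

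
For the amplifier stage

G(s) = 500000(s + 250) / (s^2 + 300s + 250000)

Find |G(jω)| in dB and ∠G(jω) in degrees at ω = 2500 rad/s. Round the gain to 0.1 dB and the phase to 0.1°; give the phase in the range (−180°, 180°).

46.4 dB, -88.6°

At s = jω = j2500:
zero (s+250): 250 + j2500 → |·| = √(250²+2500²) = √6312500 ≈ 2512.5, ∠ = arctan(2500/250) ≈ 84.29°
quadratic: (j2500)² + 300·j2500 + 250000 = -6000000 + j750000 → |·| ≈ 6.0467e+06, ∠ ≈ 172.87°
|G| = 500000 · 2512.5 / 6.0467e+06 ≈ 207.76
Gain = 20 log₁₀(207.76) ≈ 46.35 dB
∠G = 84.29° − 172.87° = -88.58°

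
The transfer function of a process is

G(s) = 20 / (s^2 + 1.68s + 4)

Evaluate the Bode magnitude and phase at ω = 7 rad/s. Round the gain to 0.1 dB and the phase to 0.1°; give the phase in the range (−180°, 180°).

-7.3 dB, -165.4°

At s = jω = j7:
quadratic: (j7)² + 1.68·j7 + 4 = -45 + j11.76 → |·| ≈ 46.511, ∠ ≈ 165.35°
|G| = 20 / 46.511 ≈ 0.43001
Gain = 20 log₁₀(0.43001) ≈ -7.33 dB
∠G = 0.00° − 165.35° = -165.35°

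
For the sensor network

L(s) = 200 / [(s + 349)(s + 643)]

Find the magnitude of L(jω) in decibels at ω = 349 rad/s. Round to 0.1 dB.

-65.1 dB

At s = jω = j349:
pole (s+349): 349 + j349 → |·| = √(349²+349²) = √243602 ≈ 493.56, ∠ = arctan(349/349) ≈ 45.00°
pole (s+643): 643 + j349 → |·| = √(643²+349²) = √535250 ≈ 731.61, ∠ = arctan(349/643) ≈ 28.49°
|L| = 200 / 3.6109e+05 ≈ 0.00055388
Gain = 20 log₁₀(0.00055388) ≈ -65.13 dB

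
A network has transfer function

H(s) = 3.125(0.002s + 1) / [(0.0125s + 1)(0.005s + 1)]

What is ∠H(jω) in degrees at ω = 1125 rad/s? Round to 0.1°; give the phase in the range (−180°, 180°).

-99.8°

At ω = 1125 rad/s:
zero (1 + j1125·0.002) = 1 + j2.25 → |·| ≈ 2.4622, ∠ ≈ 66.04°
pole (1 + j1125·0.0125) = 1 + j14.0625 → |·| ≈ 14.098, ∠ ≈ 85.93°
pole (1 + j1125·0.005) = 1 + j5.625 → |·| ≈ 5.7132, ∠ ≈ 79.92°
∠H = (66.04°) − (85.93° + 79.92°) = -99.81°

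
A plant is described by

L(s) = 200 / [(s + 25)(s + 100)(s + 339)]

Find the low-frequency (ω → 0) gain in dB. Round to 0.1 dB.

L(0) = 200 / (25·100·339) ≈ 0.00023599
20 log₁₀(0.00023599) ≈ -72.54 dB

-72.5 dB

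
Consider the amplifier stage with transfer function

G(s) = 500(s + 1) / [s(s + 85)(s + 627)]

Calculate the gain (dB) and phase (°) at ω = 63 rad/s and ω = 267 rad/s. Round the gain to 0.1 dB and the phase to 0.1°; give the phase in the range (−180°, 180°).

ω = 63: -42.5 dB, -43.2°; ω = 267: -51.6 dB, -95.6°

At s = jω = j63:
zero (s+1): 1 + j63 → |·| = √(1²+63²) = √3970 ≈ 63.008, ∠ = arctan(63/1) ≈ 89.09°
pole (s+85): 85 + j63 → |·| = √(85²+63²) = √11194 ≈ 105.8, ∠ = arctan(63/85) ≈ 36.54°
pole (s+627): 627 + j63 → |·| = √(627²+63²) = √397098 ≈ 630.16, ∠ = arctan(63/627) ≈ 5.74°
pole at origin: |s| = 63, ∠ = 90.00° (in denominator)
|G| = 500 · 63.008 / 4.2003e+06 ≈ 0.0075004
Gain = 20 log₁₀(0.0075004) ≈ -42.50 dB
∠G = 89.09° − 132.28° = -43.19°

At s = jω = j267:
zero (s+1): 1 + j267 → |·| = √(1²+267²) = √71290 ≈ 267, ∠ = arctan(267/1) ≈ 89.79°
pole (s+85): 85 + j267 → |·| = √(85²+267²) = √78514 ≈ 280.2, ∠ = arctan(267/85) ≈ 72.34°
pole (s+627): 627 + j267 → |·| = √(627²+267²) = √464418 ≈ 681.48, ∠ = arctan(267/627) ≈ 23.07°
pole at origin: |s| = 267, ∠ = 90.00° (in denominator)
|G| = 500 · 267 / 5.0984e+07 ≈ 0.0026185
Gain = 20 log₁₀(0.0026185) ≈ -51.64 dB
∠G = 89.79° − 185.41° = -95.62°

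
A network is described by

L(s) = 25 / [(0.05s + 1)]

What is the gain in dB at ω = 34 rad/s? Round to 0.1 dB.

22.1 dB

At ω = 34 rad/s:
pole (1 + j34·0.05) = 1 + j1.7 → |·| ≈ 1.9723, ∠ ≈ 59.53°
|L| = 25 · 1 / (1.9723) ≈ 12.676
Gain = 20 log₁₀(12.676) ≈ 22.06 dB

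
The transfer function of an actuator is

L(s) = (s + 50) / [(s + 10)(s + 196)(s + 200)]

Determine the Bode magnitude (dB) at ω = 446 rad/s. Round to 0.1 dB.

-107.5 dB

At s = jω = j446:
zero (s+50): 50 + j446 → |·| = √(50²+446²) = √201416 ≈ 448.79, ∠ = arctan(446/50) ≈ 83.60°
pole (s+10): 10 + j446 → |·| = √(10²+446²) = √199016 ≈ 446.11, ∠ = arctan(446/10) ≈ 88.72°
pole (s+196): 196 + j446 → |·| = √(196²+446²) = √237332 ≈ 487.17, ∠ = arctan(446/196) ≈ 66.28°
pole (s+200): 200 + j446 → |·| = √(200²+446²) = √238916 ≈ 488.79, ∠ = arctan(446/200) ≈ 65.85°
|L| = 1 · 448.79 / 1.0623e+08 ≈ 4.2247e-06
Gain = 20 log₁₀(4.2247e-06) ≈ -107.48 dB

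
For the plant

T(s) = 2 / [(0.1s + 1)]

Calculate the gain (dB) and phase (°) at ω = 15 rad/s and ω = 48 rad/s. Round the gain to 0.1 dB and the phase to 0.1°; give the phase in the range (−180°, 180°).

At ω = 15 rad/s:
pole (1 + j15·0.1) = 1 + j1.5 → |·| ≈ 1.8028, ∠ ≈ 56.31°
|T| = 2 · 1 / (1.8028) ≈ 1.1094
Gain = 20 log₁₀(1.1094) ≈ 0.90 dB
∠T = (0°) − (56.31°) = -56.31°

At ω = 48 rad/s:
pole (1 + j48·0.1) = 1 + j4.8 → |·| ≈ 4.9031, ∠ ≈ 78.23°
|T| = 2 · 1 / (4.9031) ≈ 0.40791
Gain = 20 log₁₀(0.40791) ≈ -7.79 dB
∠T = (0°) − (78.23°) = -78.23°

ω = 15: 0.9 dB, -56.3°; ω = 48: -7.8 dB, -78.2°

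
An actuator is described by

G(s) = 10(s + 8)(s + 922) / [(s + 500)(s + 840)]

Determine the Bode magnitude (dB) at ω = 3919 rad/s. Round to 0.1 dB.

20.0 dB

At s = jω = j3919:
zero (s+8): 8 + j3919 → |·| = √(8²+3919²) = √15358625 ≈ 3919, ∠ = arctan(3919/8) ≈ 89.88°
zero (s+922): 922 + j3919 → |·| = √(922²+3919²) = √16208645 ≈ 4026, ∠ = arctan(3919/922) ≈ 76.76°
pole (s+500): 500 + j3919 → |·| = √(500²+3919²) = √15608561 ≈ 3950.8, ∠ = arctan(3919/500) ≈ 82.73°
pole (s+840): 840 + j3919 → |·| = √(840²+3919²) = √16064161 ≈ 4008, ∠ = arctan(3919/840) ≈ 77.90°
|G| = 10 · 1.5778e+07 / 1.5835e+07 ≈ 9.964
Gain = 20 log₁₀(9.964) ≈ 19.97 dB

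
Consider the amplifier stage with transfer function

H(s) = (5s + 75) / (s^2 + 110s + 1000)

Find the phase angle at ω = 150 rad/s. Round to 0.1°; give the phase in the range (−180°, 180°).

-58.2°

Substitute s = j150:
Numerator: 5(j150) + 75 = 75 + j750
Denominator: (j150)^2 + 110(j150) + 1000 = -21500 + j16500
|N| = √(75² + 750²) ≈ 753.74, ∠N ≈ 84.29°
|D| = √(21500² + 16500²) ≈ 27102, ∠D ≈ 142.50°
∠H = 84.29° − 142.50° = -58.21°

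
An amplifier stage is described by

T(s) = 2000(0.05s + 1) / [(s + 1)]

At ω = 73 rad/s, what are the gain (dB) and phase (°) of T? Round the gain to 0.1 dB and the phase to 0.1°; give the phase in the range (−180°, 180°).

At ω = 73 rad/s:
zero (1 + j73·0.05) = 1 + j3.65 → |·| ≈ 3.7845, ∠ ≈ 74.68°
pole (1 + j73·1) = 1 + j73 → |·| ≈ 73.007, ∠ ≈ 89.22°
|T| = 2000 · 3.7845 / (73.007) ≈ 103.67
Gain = 20 log₁₀(103.67) ≈ 40.31 dB
∠T = (74.68°) − (89.22°) = -14.54°

40.3 dB, -14.5°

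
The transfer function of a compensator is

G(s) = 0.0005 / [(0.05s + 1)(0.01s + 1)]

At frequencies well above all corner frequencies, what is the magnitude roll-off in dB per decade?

-40 dB/decade

Each pole contributes −20 dB/decade at high frequency; each zero contributes +20 dB/decade.
Net: 0 zero(s) − 2 pole(s) → -40 dB/decade.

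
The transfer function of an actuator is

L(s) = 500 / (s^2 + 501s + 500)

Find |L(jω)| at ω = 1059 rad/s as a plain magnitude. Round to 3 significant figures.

Substitute s = j1059:
Numerator: 500 = 500 + j0
Denominator: (j1059)^2 + 501(j1059) + 500 = -1120981 + j530559
|N| = √(500² + 0²) ≈ 500, ∠N ≈ 0.00°
|D| = √(1120981² + 530559²) ≈ 1.2402e+06, ∠D ≈ 154.67°
|L| = 500 / 1.2402e+06 ≈ 0.00040316

0.000403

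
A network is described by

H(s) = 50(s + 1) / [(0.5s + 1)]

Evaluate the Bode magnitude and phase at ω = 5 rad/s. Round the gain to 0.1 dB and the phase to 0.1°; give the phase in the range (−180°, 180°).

At ω = 5 rad/s:
zero (1 + j5·1) = 1 + j5 → |·| ≈ 5.099, ∠ ≈ 78.69°
pole (1 + j5·0.5) = 1 + j2.5 → |·| ≈ 2.6926, ∠ ≈ 68.20°
|H| = 50 · 5.099 / (2.6926) ≈ 94.685
Gain = 20 log₁₀(94.685) ≈ 39.53 dB
∠H = (78.69°) − (68.20°) = 10.49°

39.5 dB, 10.5°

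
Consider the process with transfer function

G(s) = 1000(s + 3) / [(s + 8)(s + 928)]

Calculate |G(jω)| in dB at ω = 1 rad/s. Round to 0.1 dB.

At s = jω = j1:
zero (s+3): 3 + j1 → |·| = √(3²+1²) = √10 ≈ 3.1623, ∠ = arctan(1/3) ≈ 18.43°
pole (s+8): 8 + j1 → |·| = √(8²+1²) = √65 ≈ 8.0623, ∠ = arctan(1/8) ≈ 7.13°
pole (s+928): 928 + j1 → |·| = √(928²+1²) = √861185 ≈ 928, ∠ = arctan(1/928) ≈ 0.06°
|G| = 1000 · 3.1623 / 7481.8 ≈ 0.42267
Gain = 20 log₁₀(0.42267) ≈ -7.48 dB

-7.5 dB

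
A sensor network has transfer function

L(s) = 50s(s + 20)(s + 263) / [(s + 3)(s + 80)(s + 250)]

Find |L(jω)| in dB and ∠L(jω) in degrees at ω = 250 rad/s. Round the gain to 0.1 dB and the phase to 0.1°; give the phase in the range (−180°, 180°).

33.8 dB, 12.4°

At s = jω = j250:
zero (s+20): 20 + j250 → |·| = √(20²+250²) = √62900 ≈ 250.8, ∠ = arctan(250/20) ≈ 85.43°
zero (s+263): 263 + j250 → |·| = √(263²+250²) = √131669 ≈ 362.86, ∠ = arctan(250/263) ≈ 43.55°
zero at origin: s = j250 → |·| = 250, ∠ = 90.00°
pole (s+3): 3 + j250 → |·| = √(3²+250²) = √62509 ≈ 250.02, ∠ = arctan(250/3) ≈ 89.31°
pole (s+80): 80 + j250 → |·| = √(80²+250²) = √68900 ≈ 262.49, ∠ = arctan(250/80) ≈ 72.26°
pole (s+250): 250 + j250 → |·| = √(250²+250²) = √125000 ≈ 353.55, ∠ = arctan(250/250) ≈ 45.00°
|L| = 50 · 2.2751e+07 / 2.3203e+07 ≈ 49.026
Gain = 20 log₁₀(49.026) ≈ 33.81 dB
∠L = 218.98° − 206.57° = 12.41°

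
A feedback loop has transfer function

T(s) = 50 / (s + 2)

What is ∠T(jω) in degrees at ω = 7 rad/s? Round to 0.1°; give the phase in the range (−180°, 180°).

Substitute s = j7:
Numerator: 50 = 50 + j0
Denominator: (j7) + 2 = 2 + j7
|N| = √(50² + 0²) ≈ 50, ∠N ≈ 0.00°
|D| = √(2² + 7²) ≈ 7.2801, ∠D ≈ 74.05°
∠T = 0.00° − 74.05° = -74.05°

-74.1°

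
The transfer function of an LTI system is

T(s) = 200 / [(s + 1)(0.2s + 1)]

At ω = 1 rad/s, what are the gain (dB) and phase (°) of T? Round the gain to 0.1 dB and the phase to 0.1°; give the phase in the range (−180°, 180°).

42.8 dB, -56.3°

At ω = 1 rad/s:
pole (1 + j1·1) = 1 + j1 → |·| ≈ 1.4142, ∠ ≈ 45.00°
pole (1 + j1·0.2) = 1 + j0.2 → |·| ≈ 1.0198, ∠ ≈ 11.31°
|T| = 200 · 1 / (1.4142 · 1.0198) ≈ 138.68
Gain = 20 log₁₀(138.68) ≈ 42.84 dB
∠T = (0°) − (45.00° + 11.31°) = -56.31°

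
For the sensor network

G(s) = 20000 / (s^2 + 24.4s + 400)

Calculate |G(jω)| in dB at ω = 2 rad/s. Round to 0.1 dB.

34.0 dB

At s = jω = j2:
quadratic: (j2)² + 24.4·j2 + 400 = 396 + j48.8 → |·| ≈ 399, ∠ ≈ 7.03°
|G| = 20000 / 399 ≈ 50.125
Gain = 20 log₁₀(50.125) ≈ 34.00 dB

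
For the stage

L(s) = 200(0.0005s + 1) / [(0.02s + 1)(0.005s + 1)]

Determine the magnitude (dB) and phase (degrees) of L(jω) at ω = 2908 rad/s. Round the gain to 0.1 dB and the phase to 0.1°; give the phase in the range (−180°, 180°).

-7.6 dB, -119.6°

At ω = 2908 rad/s:
zero (1 + j2908·0.0005) = 1 + j1.454 → |·| ≈ 1.7647, ∠ ≈ 55.48°
pole (1 + j2908·0.02) = 1 + j58.16 → |·| ≈ 58.169, ∠ ≈ 89.01°
pole (1 + j2908·0.005) = 1 + j14.54 → |·| ≈ 14.574, ∠ ≈ 86.07°
|L| = 200 · 1.7647 / (58.169 · 14.574) ≈ 0.41632
Gain = 20 log₁₀(0.41632) ≈ -7.61 dB
∠L = (55.48°) − (89.01° + 86.07°) = -119.60°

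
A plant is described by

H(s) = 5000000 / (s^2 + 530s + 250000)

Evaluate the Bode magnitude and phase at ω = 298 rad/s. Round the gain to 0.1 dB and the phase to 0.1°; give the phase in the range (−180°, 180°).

26.9 dB, -44.4°

At s = jω = j298:
quadratic: (j298)² + 530·j298 + 250000 = 161196 + j157940 → |·| ≈ 2.2567e+05, ∠ ≈ 44.42°
|H| = 5000000 / 2.2567e+05 ≈ 22.156
Gain = 20 log₁₀(22.156) ≈ 26.91 dB
∠H = 0.00° − 44.42° = -44.42°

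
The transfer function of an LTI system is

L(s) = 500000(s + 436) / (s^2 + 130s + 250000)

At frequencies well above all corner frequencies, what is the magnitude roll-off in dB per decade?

Each pole contributes −20 dB/decade at high frequency; each zero contributes +20 dB/decade.
Net: 1 zero(s) − 2 pole(s) → -20 dB/decade.

-20 dB/decade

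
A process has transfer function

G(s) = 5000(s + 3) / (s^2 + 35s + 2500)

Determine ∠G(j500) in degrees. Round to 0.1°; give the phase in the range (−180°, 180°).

-86.3°

At s = jω = j500:
zero (s+3): 3 + j500 → |·| = √(3²+500²) = √250009 ≈ 500.01, ∠ = arctan(500/3) ≈ 89.66°
quadratic: (j500)² + 35·j500 + 2500 = -247500 + j17500 → |·| ≈ 2.4812e+05, ∠ ≈ 175.96°
∠G = 89.66° − 175.96° = -86.30°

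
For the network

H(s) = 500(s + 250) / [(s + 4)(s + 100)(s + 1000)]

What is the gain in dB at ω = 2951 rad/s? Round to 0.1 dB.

At s = jω = j2951:
zero (s+250): 250 + j2951 → |·| = √(250²+2951²) = √8770901 ≈ 2961.6, ∠ = arctan(2951/250) ≈ 85.16°
pole (s+4): 4 + j2951 → |·| = √(4²+2951²) = √8708417 ≈ 2951, ∠ = arctan(2951/4) ≈ 89.92°
pole (s+100): 100 + j2951 → |·| = √(100²+2951²) = √8718401 ≈ 2952.7, ∠ = arctan(2951/100) ≈ 88.06°
pole (s+1000): 1000 + j2951 → |·| = √(1000²+2951²) = √9708401 ≈ 3115.8, ∠ = arctan(2951/1000) ≈ 71.28°
|H| = 500 · 2961.6 / 2.7149e+10 ≈ 5.4543e-05
Gain = 20 log₁₀(5.4543e-05) ≈ -85.27 dB

-85.3 dB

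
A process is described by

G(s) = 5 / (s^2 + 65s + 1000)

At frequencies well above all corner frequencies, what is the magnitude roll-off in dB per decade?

-40 dB/decade

Each pole contributes −20 dB/decade at high frequency; each zero contributes +20 dB/decade.
Net: 0 zero(s) − 2 pole(s) → -40 dB/decade.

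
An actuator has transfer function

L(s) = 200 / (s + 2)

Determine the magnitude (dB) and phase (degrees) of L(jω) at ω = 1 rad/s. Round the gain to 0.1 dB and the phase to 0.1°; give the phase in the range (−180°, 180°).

39.0 dB, -26.6°

At s = jω = j1:
pole (s+2): 2 + j1 → |·| = √(2²+1²) = √5 ≈ 2.2361, ∠ = arctan(1/2) ≈ 26.57°
|L| = 200 / 2.2361 ≈ 89.441
Gain = 20 log₁₀(89.441) ≈ 39.03 dB
∠L = 0.00° − 26.57° = -26.57°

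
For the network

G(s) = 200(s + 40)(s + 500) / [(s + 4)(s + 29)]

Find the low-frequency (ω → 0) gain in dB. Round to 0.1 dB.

90.8 dB

G(0) = 200·40·500 / (4·29) ≈ 34483
20 log₁₀(34483) ≈ 90.75 dB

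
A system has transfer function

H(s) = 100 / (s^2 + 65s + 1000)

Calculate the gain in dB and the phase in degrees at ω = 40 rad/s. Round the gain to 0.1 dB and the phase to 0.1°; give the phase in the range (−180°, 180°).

Substitute s = j40:
Numerator: 100 = 100 + j0
Denominator: (j40)^2 + 65(j40) + 1000 = -600 + j2600
|N| = √(100² + 0²) ≈ 100, ∠N ≈ 0.00°
|D| = √(600² + 2600²) ≈ 2668.3, ∠D ≈ 102.99°
|H| = 100 / 2668.3 ≈ 0.037477
Gain = 20 log₁₀(0.037477) ≈ -28.52 dB
∠H = 0.00° − 102.99° = -102.99°

-28.5 dB, -103.0°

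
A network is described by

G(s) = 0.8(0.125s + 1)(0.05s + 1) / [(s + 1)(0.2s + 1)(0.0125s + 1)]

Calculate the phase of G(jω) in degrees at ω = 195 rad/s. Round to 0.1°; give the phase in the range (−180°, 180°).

At ω = 195 rad/s:
zero (1 + j195·0.125) = 1 + j24.375 → |·| ≈ 24.396, ∠ ≈ 87.65°
zero (1 + j195·0.05) = 1 + j9.75 → |·| ≈ 9.8011, ∠ ≈ 84.14°
pole (1 + j195·1) = 1 + j195 → |·| ≈ 195, ∠ ≈ 89.71°
pole (1 + j195·0.2) = 1 + j39 → |·| ≈ 39.013, ∠ ≈ 88.53°
pole (1 + j195·0.0125) = 1 + j2.4375 → |·| ≈ 2.6347, ∠ ≈ 67.69°
∠G = (87.65° + 84.14°) − (89.71° + 88.53° + 67.69°) = -74.14°

-74.1°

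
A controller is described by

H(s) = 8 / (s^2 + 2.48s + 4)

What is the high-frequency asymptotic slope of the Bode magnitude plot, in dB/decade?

-40 dB/decade

Each pole contributes −20 dB/decade at high frequency; each zero contributes +20 dB/decade.
Net: 0 zero(s) − 2 pole(s) → -40 dB/decade.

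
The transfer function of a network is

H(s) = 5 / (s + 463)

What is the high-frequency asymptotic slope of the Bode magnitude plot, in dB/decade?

-20 dB/decade

Each pole contributes −20 dB/decade at high frequency; each zero contributes +20 dB/decade.
Net: 0 zero(s) − 1 pole(s) → -20 dB/decade.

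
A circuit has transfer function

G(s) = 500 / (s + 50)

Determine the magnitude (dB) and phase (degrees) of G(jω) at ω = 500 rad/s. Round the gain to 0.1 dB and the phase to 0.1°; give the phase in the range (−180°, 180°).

At s = jω = j500:
pole (s+50): 50 + j500 → |·| = √(50²+500²) = √252500 ≈ 502.49, ∠ = arctan(500/50) ≈ 84.29°
|G| = 500 / 502.49 ≈ 0.99504
Gain = 20 log₁₀(0.99504) ≈ -0.04 dB
∠G = 0.00° − 84.29° = -84.29°

-0.0 dB, -84.3°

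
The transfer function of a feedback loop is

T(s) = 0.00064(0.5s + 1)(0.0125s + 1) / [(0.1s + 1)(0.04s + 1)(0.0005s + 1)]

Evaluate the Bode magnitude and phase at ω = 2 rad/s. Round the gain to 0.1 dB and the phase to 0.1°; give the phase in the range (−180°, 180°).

-61.1 dB, 30.5°

At ω = 2 rad/s:
zero (1 + j2·0.5) = 1 + j1 → |·| ≈ 1.4142, ∠ ≈ 45.00°
zero (1 + j2·0.0125) = 1 + j0.025 → |·| ≈ 1.0003, ∠ ≈ 1.43°
pole (1 + j2·0.1) = 1 + j0.2 → |·| ≈ 1.0198, ∠ ≈ 11.31°
pole (1 + j2·0.04) = 1 + j0.08 → |·| ≈ 1.0032, ∠ ≈ 4.57°
pole (1 + j2·0.0005) = 1 + j0.001 → |·| ≈ 1, ∠ ≈ 0.06°
|T| = 0.00064 · 1.4142 · 1.0003 / (1.0198 · 1.0032 · 1) ≈ 0.00088495
Gain = 20 log₁₀(0.00088495) ≈ -61.06 dB
∠T = (45.00° + 1.43°) − (11.31° + 4.57° + 0.06°) = 30.49°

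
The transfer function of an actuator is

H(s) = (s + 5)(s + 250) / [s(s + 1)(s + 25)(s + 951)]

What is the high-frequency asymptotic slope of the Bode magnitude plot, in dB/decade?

-40 dB/decade

Each pole contributes −20 dB/decade at high frequency; each zero contributes +20 dB/decade.
Net: 2 zero(s) − 4 pole(s) → -40 dB/decade.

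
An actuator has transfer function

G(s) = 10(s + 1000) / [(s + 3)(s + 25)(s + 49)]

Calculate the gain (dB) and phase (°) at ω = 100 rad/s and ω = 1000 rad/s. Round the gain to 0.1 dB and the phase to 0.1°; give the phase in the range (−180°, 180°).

ω = 100: -41.2 dB, 137.6°; ω = 1000: -97.0 dB, 139.4°

At s = jω = j100:
zero (s+1000): 1000 + j100 → |·| = √(1000²+100²) = √1010000 ≈ 1005, ∠ = arctan(100/1000) ≈ 5.71°
pole (s+3): 3 + j100 → |·| = √(3²+100²) = √10009 ≈ 100.04, ∠ = arctan(100/3) ≈ 88.28°
pole (s+25): 25 + j100 → |·| = √(25²+100²) = √10625 ≈ 103.08, ∠ = arctan(100/25) ≈ 75.96°
pole (s+49): 49 + j100 → |·| = √(49²+100²) = √12401 ≈ 111.36, ∠ = arctan(100/49) ≈ 63.90°
|G| = 10 · 1005 / 1.1484e+06 ≈ 0.0087513
Gain = 20 log₁₀(0.0087513) ≈ -41.16 dB
∠G = 5.71° − 228.14° = -222.43° ≡ 137.57° (principal value)

At s = jω = j1000:
zero (s+1000): 1000 + j1000 → |·| = √(1000²+1000²) = √2000000 ≈ 1414.2, ∠ = arctan(1000/1000) ≈ 45.00°
pole (s+3): 3 + j1000 → |·| = √(3²+1000²) = √1000009 ≈ 1000, ∠ = arctan(1000/3) ≈ 89.83°
pole (s+25): 25 + j1000 → |·| = √(25²+1000²) = √1000625 ≈ 1000.3, ∠ = arctan(1000/25) ≈ 88.57°
pole (s+49): 49 + j1000 → |·| = √(49²+1000²) = √1002401 ≈ 1001.2, ∠ = arctan(1000/49) ≈ 87.19°
|G| = 10 · 1414.2 / 1.0015e+09 ≈ 1.4121e-05
Gain = 20 log₁₀(1.4121e-05) ≈ -97.00 dB
∠G = 45.00° − 265.59° = -220.59° ≡ 139.41° (principal value)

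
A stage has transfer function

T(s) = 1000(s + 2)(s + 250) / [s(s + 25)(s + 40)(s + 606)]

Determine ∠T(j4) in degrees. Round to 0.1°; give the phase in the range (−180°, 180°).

At s = jω = j4:
zero (s+2): 2 + j4 → |·| = √(2²+4²) = √20 ≈ 4.4721, ∠ = arctan(4/2) ≈ 63.43°
zero (s+250): 250 + j4 → |·| = √(250²+4²) = √62516 ≈ 250.03, ∠ = arctan(4/250) ≈ 0.92°
pole (s+25): 25 + j4 → |·| = √(25²+4²) = √641 ≈ 25.318, ∠ = arctan(4/25) ≈ 9.09°
pole (s+40): 40 + j4 → |·| = √(40²+4²) = √1616 ≈ 40.2, ∠ = arctan(4/40) ≈ 5.71°
pole (s+606): 606 + j4 → |·| = √(606²+4²) = √367252 ≈ 606.01, ∠ = arctan(4/606) ≈ 0.38°
pole at origin: |s| = 4, ∠ = 90.00° (in denominator)
∠T = 64.35° − 105.18° = -40.83°

-40.8°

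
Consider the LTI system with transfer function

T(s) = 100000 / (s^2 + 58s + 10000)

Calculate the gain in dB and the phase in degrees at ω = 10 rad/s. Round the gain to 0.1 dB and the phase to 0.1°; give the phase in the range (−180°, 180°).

20.1 dB, -3.4°

At s = jω = j10:
quadratic: (j10)² + 58·j10 + 10000 = 9900 + j580 → |·| ≈ 9917, ∠ ≈ 3.35°
|T| = 100000 / 9917 ≈ 10.084
Gain = 20 log₁₀(10.084) ≈ 20.07 dB
∠T = 0.00° − 3.35° = -3.35°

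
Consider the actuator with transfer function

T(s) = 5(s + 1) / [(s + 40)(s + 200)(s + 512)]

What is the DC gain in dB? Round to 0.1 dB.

T(0) = 5·1 / (40·200·512) ≈ 1.2207e-06
20 log₁₀(1.2207e-06) ≈ -118.27 dB

-118.3 dB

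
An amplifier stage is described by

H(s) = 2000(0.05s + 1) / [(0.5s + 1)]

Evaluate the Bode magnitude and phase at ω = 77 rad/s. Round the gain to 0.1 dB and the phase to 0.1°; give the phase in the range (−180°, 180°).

At ω = 77 rad/s:
zero (1 + j77·0.05) = 1 + j3.85 → |·| ≈ 3.9778, ∠ ≈ 75.44°
pole (1 + j77·0.5) = 1 + j38.5 → |·| ≈ 38.513, ∠ ≈ 88.51°
|H| = 2000 · 3.9778 / (38.513) ≈ 206.57
Gain = 20 log₁₀(206.57) ≈ 46.30 dB
∠H = (75.44°) − (88.51°) = -13.07°

46.3 dB, -13.1°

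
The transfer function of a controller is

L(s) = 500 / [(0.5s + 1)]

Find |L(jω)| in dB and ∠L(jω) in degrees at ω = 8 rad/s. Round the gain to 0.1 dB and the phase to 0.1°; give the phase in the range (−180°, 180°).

At ω = 8 rad/s:
pole (1 + j8·0.5) = 1 + j4 → |·| ≈ 4.1231, ∠ ≈ 75.96°
|L| = 500 · 1 / (4.1231) ≈ 121.27
Gain = 20 log₁₀(121.27) ≈ 41.68 dB
∠L = (0°) − (75.96°) = -75.96°

41.7 dB, -76.0°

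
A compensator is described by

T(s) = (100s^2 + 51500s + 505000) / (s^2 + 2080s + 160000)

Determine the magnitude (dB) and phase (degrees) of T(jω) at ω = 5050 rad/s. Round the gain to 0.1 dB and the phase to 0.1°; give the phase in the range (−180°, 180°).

39.4 dB, 16.7°

Substitute s = j5050:
Numerator: 100(j5050)^2 + 51500(j5050) + 505000 = -2549745000 + j260075000
Denominator: (j5050)^2 + 2080(j5050) + 160000 = -25342500 + j10504000
|N| = √(2549745000² + 260075000²) ≈ 2.563e+09, ∠N ≈ 174.18°
|D| = √(25342500² + 10504000²) ≈ 2.7433e+07, ∠D ≈ 157.49°
|T| = 2.563e+09 / 2.7433e+07 ≈ 93.428
Gain = 20 log₁₀(93.428) ≈ 39.41 dB
∠T = 174.18° − 157.49° = 16.69°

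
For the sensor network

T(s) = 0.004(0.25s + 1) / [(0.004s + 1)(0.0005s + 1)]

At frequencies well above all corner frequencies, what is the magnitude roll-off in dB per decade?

-20 dB/decade

Each pole contributes −20 dB/decade at high frequency; each zero contributes +20 dB/decade.
Net: 1 zero(s) − 2 pole(s) → -20 dB/decade.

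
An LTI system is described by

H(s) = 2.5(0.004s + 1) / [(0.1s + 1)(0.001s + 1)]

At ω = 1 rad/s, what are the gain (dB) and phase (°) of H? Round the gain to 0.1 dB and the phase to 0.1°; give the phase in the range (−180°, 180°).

7.9 dB, -5.5°

At ω = 1 rad/s:
zero (1 + j1·0.004) = 1 + j0.004 → |·| ≈ 1, ∠ ≈ 0.23°
pole (1 + j1·0.1) = 1 + j0.1 → |·| ≈ 1.005, ∠ ≈ 5.71°
pole (1 + j1·0.001) = 1 + j0.001 → |·| ≈ 1, ∠ ≈ 0.06°
|H| = 2.5 · 1 / (1.005 · 1) ≈ 2.4876
Gain = 20 log₁₀(2.4876) ≈ 7.92 dB
∠H = (0.23°) − (5.71° + 0.06°) = -5.54°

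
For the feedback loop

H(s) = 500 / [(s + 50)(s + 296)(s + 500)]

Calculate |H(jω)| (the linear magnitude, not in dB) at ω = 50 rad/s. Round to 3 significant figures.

4.69e-05

At s = jω = j50:
pole (s+50): 50 + j50 → |·| = √(50²+50²) = √5000 ≈ 70.711, ∠ = arctan(50/50) ≈ 45.00°
pole (s+296): 296 + j50 → |·| = √(296²+50²) = √90116 ≈ 300.19, ∠ = arctan(50/296) ≈ 9.59°
pole (s+500): 500 + j50 → |·| = √(500²+50²) = √252500 ≈ 502.49, ∠ = arctan(50/500) ≈ 5.71°
|H| = 500 / 1.0666e+07 ≈ 4.6878e-05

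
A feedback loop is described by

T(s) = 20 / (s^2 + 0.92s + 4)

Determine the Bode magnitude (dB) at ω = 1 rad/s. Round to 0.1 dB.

At s = jω = j1:
quadratic: (j1)² + 0.92·j1 + 4 = 3 + j0.92 → |·| ≈ 3.1379, ∠ ≈ 17.05°
|T| = 20 / 3.1379 ≈ 6.3737
Gain = 20 log₁₀(6.3737) ≈ 16.09 dB

16.1 dB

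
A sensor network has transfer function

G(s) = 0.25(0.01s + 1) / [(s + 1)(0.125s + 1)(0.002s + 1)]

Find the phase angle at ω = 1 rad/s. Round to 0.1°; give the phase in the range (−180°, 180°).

-51.7°

At ω = 1 rad/s:
zero (1 + j1·0.01) = 1 + j0.01 → |·| ≈ 1, ∠ ≈ 0.57°
pole (1 + j1·1) = 1 + j1 → |·| ≈ 1.4142, ∠ ≈ 45.00°
pole (1 + j1·0.125) = 1 + j0.125 → |·| ≈ 1.0078, ∠ ≈ 7.13°
pole (1 + j1·0.002) = 1 + j0.002 → |·| ≈ 1, ∠ ≈ 0.11°
∠G = (0.57°) − (45.00° + 7.13° + 0.11°) = -51.67°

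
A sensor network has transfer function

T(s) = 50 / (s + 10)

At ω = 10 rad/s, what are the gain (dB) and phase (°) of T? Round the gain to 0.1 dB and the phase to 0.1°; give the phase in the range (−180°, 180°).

At s = jω = j10:
pole (s+10): 10 + j10 → |·| = √(10²+10²) = √200 ≈ 14.142, ∠ = arctan(10/10) ≈ 45.00°
|T| = 50 / 14.142 ≈ 3.5356
Gain = 20 log₁₀(3.5356) ≈ 10.97 dB
∠T = 0.00° − 45.00° = -45.00°

11.0 dB, -45.0°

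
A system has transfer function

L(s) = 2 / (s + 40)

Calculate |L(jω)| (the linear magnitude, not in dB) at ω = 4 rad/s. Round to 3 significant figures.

0.0498

At s = jω = j4:
pole (s+40): 40 + j4 → |·| = √(40²+4²) = √1616 ≈ 40.2, ∠ = arctan(4/40) ≈ 5.71°
|L| = 2 / 40.2 ≈ 0.049751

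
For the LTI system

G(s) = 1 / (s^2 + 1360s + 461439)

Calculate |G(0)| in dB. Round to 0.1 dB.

-113.3 dB

G(0) = 1 / 461439 ≈ 2.1671e-06
20 log₁₀(2.1671e-06) ≈ -113.28 dB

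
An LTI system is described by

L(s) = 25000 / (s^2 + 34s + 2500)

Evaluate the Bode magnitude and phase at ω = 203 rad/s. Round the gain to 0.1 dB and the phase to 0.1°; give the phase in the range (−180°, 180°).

-3.9 dB, -169.9°

At s = jω = j203:
quadratic: (j203)² + 34·j203 + 2500 = -38709 + j6902 → |·| ≈ 39320, ∠ ≈ 169.89°
|L| = 25000 / 39320 ≈ 0.63581
Gain = 20 log₁₀(0.63581) ≈ -3.93 dB
∠L = 0.00° − 169.89° = -169.89°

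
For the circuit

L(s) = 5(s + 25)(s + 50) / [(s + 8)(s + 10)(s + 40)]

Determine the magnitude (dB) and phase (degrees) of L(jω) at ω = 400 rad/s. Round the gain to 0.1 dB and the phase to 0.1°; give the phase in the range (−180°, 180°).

-38.0 dB, -92.4°

At s = jω = j400:
zero (s+25): 25 + j400 → |·| = √(25²+400²) = √160625 ≈ 400.78, ∠ = arctan(400/25) ≈ 86.42°
zero (s+50): 50 + j400 → |·| = √(50²+400²) = √162500 ≈ 403.11, ∠ = arctan(400/50) ≈ 82.87°
pole (s+8): 8 + j400 → |·| = √(8²+400²) = √160064 ≈ 400.08, ∠ = arctan(400/8) ≈ 88.85°
pole (s+10): 10 + j400 → |·| = √(10²+400²) = √160100 ≈ 400.12, ∠ = arctan(400/10) ≈ 88.57°
pole (s+40): 40 + j400 → |·| = √(40²+400²) = √161600 ≈ 402, ∠ = arctan(400/40) ≈ 84.29°
|L| = 5 · 1.6156e+05 / 6.4352e+07 ≈ 0.012553
Gain = 20 log₁₀(0.012553) ≈ -38.03 dB
∠L = 169.29° − 261.71° = -92.42°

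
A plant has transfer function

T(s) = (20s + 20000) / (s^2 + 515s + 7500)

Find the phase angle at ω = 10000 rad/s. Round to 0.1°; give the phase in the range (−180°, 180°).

-92.8°

Substitute s = j10000:
Numerator: 20(j10000) + 20000 = 20000 + j200000
Denominator: (j10000)^2 + 515(j10000) + 7500 = -99992500 + j5150000
|N| = √(20000² + 200000²) ≈ 2.01e+05, ∠N ≈ 84.29°
|D| = √(99992500² + 5150000²) ≈ 1.0013e+08, ∠D ≈ 177.05°
∠T = 84.29° − 177.05° = -92.76°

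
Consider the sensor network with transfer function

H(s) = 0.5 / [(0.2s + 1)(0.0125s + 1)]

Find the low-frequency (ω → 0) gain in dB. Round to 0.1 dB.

H(0) = 0.5 · 1 / 1 = 0.5
20 log₁₀(0.5) ≈ -6.02 dB

-6.0 dB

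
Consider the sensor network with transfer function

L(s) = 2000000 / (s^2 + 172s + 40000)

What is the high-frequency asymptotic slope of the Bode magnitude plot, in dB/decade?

Each pole contributes −20 dB/decade at high frequency; each zero contributes +20 dB/decade.
Net: 0 zero(s) − 2 pole(s) → -40 dB/decade.

-40 dB/decade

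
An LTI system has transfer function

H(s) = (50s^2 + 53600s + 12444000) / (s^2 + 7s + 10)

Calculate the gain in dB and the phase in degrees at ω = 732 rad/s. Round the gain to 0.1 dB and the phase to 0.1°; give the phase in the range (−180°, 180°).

37.8 dB, -69.4°

Substitute s = j732:
Numerator: 50(j732)^2 + 53600(j732) + 12444000 = -14347200 + j39235200
Denominator: (j732)^2 + 7(j732) + 10 = -535814 + j5124
|N| = √(14347200² + 39235200²) ≈ 4.1776e+07, ∠N ≈ 110.09°
|D| = √(535814² + 5124²) ≈ 5.3584e+05, ∠D ≈ 179.45°
|H| = 4.1776e+07 / 5.3584e+05 ≈ 77.964
Gain = 20 log₁₀(77.964) ≈ 37.84 dB
∠H = 110.09° − 179.45° = -69.36°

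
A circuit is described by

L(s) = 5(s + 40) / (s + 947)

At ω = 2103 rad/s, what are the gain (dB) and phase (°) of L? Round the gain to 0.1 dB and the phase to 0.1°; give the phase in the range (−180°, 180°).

13.2 dB, 23.2°

At s = jω = j2103:
zero (s+40): 40 + j2103 → |·| = √(40²+2103²) = √4424209 ≈ 2103.4, ∠ = arctan(2103/40) ≈ 88.91°
pole (s+947): 947 + j2103 → |·| = √(947²+2103²) = √5319418 ≈ 2306.4, ∠ = arctan(2103/947) ≈ 65.76°
|L| = 5 · 2103.4 / 2306.4 ≈ 4.5599
Gain = 20 log₁₀(4.5599) ≈ 13.18 dB
∠L = 88.91° − 65.76° = 23.15°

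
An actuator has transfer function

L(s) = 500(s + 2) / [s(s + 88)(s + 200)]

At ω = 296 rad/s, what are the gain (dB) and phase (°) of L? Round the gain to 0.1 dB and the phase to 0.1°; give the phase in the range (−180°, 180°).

At s = jω = j296:
zero (s+2): 2 + j296 → |·| = √(2²+296²) = √87620 ≈ 296.01, ∠ = arctan(296/2) ≈ 89.61°
pole (s+88): 88 + j296 → |·| = √(88²+296²) = √95360 ≈ 308.8, ∠ = arctan(296/88) ≈ 73.44°
pole (s+200): 200 + j296 → |·| = √(200²+296²) = √127616 ≈ 357.23, ∠ = arctan(296/200) ≈ 55.95°
pole at origin: |s| = 296, ∠ = 90.00° (in denominator)
|L| = 500 · 296.01 / 3.2653e+07 ≈ 0.0045327
Gain = 20 log₁₀(0.0045327) ≈ -46.87 dB
∠L = 89.61° − 219.39° = -129.78°

-46.9 dB, -129.8°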